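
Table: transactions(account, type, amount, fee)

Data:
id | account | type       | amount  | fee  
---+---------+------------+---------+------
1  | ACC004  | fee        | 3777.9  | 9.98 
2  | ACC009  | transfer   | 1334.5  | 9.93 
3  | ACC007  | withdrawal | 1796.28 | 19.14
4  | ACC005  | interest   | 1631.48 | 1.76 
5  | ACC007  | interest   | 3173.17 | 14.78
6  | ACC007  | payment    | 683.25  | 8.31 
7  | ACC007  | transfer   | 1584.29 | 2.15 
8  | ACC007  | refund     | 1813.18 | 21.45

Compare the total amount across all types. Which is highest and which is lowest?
SELECT type, SUM(amount)
FROM transactions
GROUP BY type
ORDER BY SUM(amount)

All groups:
  payment: 683.25
  withdrawal: 1796.28
  refund: 1813.18
  transfer: 2918.79
  fee: 3777.90
  interest: 4804.65

Highest: interest (4804.65)
Lowest: payment (683.25)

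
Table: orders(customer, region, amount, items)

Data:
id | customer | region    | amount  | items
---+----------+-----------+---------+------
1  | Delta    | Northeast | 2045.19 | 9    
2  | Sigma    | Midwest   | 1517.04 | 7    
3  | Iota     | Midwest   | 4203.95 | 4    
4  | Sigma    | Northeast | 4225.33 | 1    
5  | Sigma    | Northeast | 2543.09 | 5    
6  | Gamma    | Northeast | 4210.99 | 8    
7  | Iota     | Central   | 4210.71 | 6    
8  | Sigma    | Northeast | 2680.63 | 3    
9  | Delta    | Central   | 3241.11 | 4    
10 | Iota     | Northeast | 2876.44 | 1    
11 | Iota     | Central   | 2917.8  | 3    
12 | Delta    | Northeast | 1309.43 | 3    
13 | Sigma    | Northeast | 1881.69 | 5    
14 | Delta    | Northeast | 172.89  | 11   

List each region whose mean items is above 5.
SELECT region, AVG(items)
FROM orders
GROUP BY region
HAVING AVG(items) > 5

Result:
  Midwest: avg=5.50
  Northeast: avg=5.11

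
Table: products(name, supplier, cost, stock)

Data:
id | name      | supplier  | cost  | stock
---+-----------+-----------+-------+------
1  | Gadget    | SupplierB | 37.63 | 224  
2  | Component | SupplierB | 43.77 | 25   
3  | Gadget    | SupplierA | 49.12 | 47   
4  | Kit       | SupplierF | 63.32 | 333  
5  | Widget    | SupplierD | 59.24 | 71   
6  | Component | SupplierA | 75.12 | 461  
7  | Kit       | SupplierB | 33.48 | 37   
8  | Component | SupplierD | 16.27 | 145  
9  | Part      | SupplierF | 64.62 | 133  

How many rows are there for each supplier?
SELECT supplier, COUNT(*) as count
FROM products
GROUP BY supplier

Result:
  SupplierA: 2
  SupplierB: 3
  SupplierD: 2
  SupplierF: 2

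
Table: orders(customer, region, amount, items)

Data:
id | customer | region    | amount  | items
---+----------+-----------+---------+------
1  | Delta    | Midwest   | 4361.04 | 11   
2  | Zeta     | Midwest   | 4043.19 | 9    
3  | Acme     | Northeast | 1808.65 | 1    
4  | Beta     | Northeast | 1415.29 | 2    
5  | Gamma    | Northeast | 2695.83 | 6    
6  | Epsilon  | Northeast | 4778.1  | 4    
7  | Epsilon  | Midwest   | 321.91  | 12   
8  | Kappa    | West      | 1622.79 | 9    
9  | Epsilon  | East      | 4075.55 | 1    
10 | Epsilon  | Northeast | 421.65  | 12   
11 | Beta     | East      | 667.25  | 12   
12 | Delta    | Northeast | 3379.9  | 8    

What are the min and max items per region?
SELECT region, MIN(items), MAX(items)
FROM orders
GROUP BY region

Result:
  East: min=1, max=12
  Midwest: min=9, max=12
  Northeast: min=1, max=12
  West: min=9, max=9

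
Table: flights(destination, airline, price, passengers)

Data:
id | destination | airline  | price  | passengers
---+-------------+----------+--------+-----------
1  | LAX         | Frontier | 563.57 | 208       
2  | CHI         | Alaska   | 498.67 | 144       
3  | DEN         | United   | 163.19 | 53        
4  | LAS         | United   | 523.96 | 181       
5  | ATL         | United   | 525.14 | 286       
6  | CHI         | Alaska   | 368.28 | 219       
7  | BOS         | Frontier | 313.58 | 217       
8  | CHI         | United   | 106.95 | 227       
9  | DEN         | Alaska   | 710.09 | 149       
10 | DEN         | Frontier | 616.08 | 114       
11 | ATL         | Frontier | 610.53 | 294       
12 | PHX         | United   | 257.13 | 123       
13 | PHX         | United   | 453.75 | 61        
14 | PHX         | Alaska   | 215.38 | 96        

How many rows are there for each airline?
SELECT airline, COUNT(*) as count
FROM flights
GROUP BY airline

Result:
  Alaska: 4
  Frontier: 4
  United: 6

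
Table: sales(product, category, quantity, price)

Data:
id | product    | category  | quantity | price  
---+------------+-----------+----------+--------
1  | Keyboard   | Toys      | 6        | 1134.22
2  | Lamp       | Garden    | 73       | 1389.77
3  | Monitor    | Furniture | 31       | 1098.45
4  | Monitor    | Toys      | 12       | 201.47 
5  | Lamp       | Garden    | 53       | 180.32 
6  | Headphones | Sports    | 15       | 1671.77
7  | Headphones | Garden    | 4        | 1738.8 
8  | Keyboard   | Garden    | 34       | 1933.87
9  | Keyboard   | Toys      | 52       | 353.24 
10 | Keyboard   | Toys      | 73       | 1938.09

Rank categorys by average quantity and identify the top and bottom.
SELECT category, AVG(quantity)
FROM sales
GROUP BY category
ORDER BY AVG(quantity)

All groups:
  Sports: 15.00
  Furniture: 31.00
  Toys: 35.75
  Garden: 41.00

Highest: Garden (41.00)
Lowest: Sports (15.00)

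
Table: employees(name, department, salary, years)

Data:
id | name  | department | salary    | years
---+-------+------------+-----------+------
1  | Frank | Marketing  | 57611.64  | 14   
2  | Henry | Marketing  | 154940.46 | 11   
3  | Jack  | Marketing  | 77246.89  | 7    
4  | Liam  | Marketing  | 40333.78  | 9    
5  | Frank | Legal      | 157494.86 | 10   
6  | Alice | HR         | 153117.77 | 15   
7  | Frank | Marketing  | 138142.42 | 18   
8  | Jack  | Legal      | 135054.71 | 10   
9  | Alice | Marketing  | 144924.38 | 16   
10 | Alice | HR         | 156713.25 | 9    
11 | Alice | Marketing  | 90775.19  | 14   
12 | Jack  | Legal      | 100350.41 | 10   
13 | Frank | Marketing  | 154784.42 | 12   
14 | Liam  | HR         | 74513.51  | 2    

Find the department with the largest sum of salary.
SELECT department, SUM(salary) as val
FROM employees
GROUP BY department
ORDER BY val DESC
LIMIT 1

Result: Marketing with sum(salary) = 858759.18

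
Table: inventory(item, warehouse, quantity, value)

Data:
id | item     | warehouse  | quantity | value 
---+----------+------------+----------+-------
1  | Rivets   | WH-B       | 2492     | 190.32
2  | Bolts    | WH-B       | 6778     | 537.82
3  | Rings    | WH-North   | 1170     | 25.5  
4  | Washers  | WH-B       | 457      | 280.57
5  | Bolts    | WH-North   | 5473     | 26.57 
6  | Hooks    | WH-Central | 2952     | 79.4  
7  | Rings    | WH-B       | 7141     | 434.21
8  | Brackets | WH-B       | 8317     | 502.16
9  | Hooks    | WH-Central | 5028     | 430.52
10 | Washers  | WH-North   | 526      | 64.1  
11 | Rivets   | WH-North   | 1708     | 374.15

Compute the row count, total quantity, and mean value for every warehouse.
SELECT warehouse,
       COUNT(*) as cnt,
       SUM(quantity) as total_quantity,
       AVG(value) as avg_value
FROM inventory
GROUP BY warehouse

Result:
  WH-B: 5 records, 25185 total quantity, 389.02 avg value
  WH-Central: 2 records, 7980 total quantity, 254.96 avg value
  WH-North: 4 records, 8877 total quantity, 122.58 avg value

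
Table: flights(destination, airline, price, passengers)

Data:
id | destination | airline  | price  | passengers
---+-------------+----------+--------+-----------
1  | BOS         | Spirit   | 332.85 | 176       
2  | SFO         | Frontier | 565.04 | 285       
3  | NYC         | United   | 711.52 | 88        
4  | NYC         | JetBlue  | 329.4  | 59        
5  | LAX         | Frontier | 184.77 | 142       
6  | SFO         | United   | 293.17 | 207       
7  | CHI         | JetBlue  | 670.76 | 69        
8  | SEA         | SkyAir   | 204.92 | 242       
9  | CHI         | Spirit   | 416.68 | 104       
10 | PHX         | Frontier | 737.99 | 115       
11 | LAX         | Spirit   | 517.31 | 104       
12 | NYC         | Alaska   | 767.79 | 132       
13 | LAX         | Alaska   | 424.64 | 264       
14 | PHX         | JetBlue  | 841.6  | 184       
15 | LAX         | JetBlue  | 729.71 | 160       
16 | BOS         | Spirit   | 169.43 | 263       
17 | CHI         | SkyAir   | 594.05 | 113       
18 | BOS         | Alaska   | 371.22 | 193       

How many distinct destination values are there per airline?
SELECT airline, COUNT(DISTINCT destination)
FROM flights
GROUP BY airline

Result:
  Alaska: 3 distinct
  Frontier: 3 distinct
  JetBlue: 4 distinct
  SkyAir: 2 distinct
  Spirit: 3 distinct
  United: 2 distinct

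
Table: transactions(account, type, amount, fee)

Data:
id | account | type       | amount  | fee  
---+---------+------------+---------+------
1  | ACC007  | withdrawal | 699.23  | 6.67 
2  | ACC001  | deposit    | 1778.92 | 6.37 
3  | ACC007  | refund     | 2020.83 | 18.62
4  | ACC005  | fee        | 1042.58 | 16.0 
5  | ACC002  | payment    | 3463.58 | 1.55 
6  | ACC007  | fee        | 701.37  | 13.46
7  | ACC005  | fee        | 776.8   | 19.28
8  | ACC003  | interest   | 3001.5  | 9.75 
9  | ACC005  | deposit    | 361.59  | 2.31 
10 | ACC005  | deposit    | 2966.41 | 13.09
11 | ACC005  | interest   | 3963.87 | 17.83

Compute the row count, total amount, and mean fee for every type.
SELECT type,
       COUNT(*) as cnt,
       SUM(amount) as total_amount,
       AVG(fee) as avg_fee
FROM transactions
GROUP BY type

Result:
  deposit: 3 records, 5106.92 total amount, 7.26 avg fee
  fee: 3 records, 2520.75 total amount, 16.25 avg fee
  interest: 2 records, 6965.37 total amount, 13.79 avg fee
  payment: 1 records, 3463.58 total amount, 1.55 avg fee
  refund: 1 records, 2020.83 total amount, 18.62 avg fee
  withdrawal: 1 records, 699.23 total amount, 6.67 avg fee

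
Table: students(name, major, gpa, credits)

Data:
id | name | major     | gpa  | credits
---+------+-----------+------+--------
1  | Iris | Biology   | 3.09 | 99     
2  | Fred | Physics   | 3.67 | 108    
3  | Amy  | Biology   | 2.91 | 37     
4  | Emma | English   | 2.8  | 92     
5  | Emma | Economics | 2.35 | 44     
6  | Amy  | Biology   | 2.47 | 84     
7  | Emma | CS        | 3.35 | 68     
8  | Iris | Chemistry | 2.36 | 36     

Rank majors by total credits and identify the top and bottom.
SELECT major, SUM(credits)
FROM students
GROUP BY major
ORDER BY SUM(credits)

All groups:
  Chemistry: 36
  Economics: 44
  CS: 68
  English: 92
  Physics: 108
  Biology: 220

Highest: Biology (220)
Lowest: Chemistry (36)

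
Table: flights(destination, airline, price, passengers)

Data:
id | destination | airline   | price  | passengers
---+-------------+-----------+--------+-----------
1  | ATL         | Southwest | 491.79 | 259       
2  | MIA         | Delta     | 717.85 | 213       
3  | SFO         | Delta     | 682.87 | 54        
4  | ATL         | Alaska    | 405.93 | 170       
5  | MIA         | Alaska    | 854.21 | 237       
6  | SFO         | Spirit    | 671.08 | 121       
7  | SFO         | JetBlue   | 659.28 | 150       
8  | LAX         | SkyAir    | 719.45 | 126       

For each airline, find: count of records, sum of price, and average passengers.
SELECT airline,
       COUNT(*) as cnt,
       SUM(price) as total_price,
       AVG(passengers) as avg_passengers
FROM flights
GROUP BY airline

Result:
  Alaska: 2 records, 1260.14 total price, 203.50 avg passengers
  Delta: 2 records, 1400.72 total price, 133.50 avg passengers
  JetBlue: 1 records, 659.28 total price, 150.00 avg passengers
  SkyAir: 1 records, 719.45 total price, 126.00 avg passengers
  Southwest: 1 records, 491.79 total price, 259.00 avg passengers
  Spirit: 1 records, 671.08 total price, 121.00 avg passengers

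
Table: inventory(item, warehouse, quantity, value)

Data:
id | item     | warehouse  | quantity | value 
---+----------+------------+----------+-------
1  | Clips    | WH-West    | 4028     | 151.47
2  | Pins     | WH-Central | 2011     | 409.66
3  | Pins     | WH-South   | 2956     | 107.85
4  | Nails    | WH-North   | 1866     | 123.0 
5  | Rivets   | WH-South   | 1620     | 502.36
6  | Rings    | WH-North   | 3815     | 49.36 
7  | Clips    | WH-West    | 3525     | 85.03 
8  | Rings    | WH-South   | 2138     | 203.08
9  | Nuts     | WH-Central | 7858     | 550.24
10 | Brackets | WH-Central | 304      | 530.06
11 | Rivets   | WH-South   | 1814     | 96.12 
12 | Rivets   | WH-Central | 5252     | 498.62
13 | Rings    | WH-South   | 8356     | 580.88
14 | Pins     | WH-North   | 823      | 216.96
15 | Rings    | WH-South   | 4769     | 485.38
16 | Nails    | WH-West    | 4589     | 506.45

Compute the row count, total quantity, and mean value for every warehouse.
SELECT warehouse,
       COUNT(*) as cnt,
       SUM(quantity) as total_quantity,
       AVG(value) as avg_value
FROM inventory
GROUP BY warehouse

Result:
  WH-Central: 4 records, 15425 total quantity, 497.15 avg value
  WH-North: 3 records, 6504 total quantity, 129.77 avg value
  WH-South: 6 records, 21653 total quantity, 329.28 avg value
  WH-West: 3 records, 12142 total quantity, 247.65 avg value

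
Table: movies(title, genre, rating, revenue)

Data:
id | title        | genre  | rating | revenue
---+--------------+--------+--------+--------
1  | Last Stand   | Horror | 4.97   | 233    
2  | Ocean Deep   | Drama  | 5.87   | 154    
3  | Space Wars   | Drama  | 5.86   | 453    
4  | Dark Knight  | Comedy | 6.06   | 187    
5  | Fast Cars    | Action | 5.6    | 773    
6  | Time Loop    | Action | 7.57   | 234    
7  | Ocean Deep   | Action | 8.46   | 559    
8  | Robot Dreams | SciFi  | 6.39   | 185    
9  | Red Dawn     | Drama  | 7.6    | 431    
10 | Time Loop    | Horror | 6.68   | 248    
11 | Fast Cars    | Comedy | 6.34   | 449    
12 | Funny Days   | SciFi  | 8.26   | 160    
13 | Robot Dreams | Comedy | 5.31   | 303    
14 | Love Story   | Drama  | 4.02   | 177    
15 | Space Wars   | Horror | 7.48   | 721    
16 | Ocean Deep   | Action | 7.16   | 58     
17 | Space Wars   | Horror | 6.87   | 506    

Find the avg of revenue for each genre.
SELECT genre, AVG(revenue) as result
FROM movies
GROUP BY genre

Result:
  Action: 406.00
  Comedy: 313.00
  Drama: 303.75
  Horror: 427.00
  SciFi: 172.50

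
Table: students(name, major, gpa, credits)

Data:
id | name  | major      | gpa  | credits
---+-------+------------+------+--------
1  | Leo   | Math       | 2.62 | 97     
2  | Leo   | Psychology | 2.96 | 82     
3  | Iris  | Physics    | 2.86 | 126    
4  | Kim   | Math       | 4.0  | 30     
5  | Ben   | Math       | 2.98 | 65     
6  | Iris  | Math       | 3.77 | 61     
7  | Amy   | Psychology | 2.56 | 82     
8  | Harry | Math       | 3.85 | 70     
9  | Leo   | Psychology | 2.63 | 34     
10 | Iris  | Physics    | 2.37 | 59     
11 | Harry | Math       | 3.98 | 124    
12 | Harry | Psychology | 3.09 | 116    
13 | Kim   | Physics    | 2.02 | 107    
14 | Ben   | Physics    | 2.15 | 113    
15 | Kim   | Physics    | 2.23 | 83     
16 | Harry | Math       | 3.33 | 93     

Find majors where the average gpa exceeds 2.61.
SELECT major, AVG(gpa)
FROM students
GROUP BY major
HAVING AVG(gpa) > 2.61

Result:
  Math: avg=3.50
  Psychology: avg=2.81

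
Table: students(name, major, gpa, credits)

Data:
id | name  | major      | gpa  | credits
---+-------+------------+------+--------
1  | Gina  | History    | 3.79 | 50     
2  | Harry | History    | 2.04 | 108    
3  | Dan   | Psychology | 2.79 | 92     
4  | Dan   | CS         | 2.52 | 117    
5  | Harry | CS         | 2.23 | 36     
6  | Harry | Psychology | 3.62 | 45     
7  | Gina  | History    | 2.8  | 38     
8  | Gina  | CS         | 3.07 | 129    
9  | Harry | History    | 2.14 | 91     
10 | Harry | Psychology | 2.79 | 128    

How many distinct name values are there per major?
SELECT major, COUNT(DISTINCT name)
FROM students
GROUP BY major

Result:
  CS: 3 distinct
  History: 2 distinct
  Psychology: 2 distinct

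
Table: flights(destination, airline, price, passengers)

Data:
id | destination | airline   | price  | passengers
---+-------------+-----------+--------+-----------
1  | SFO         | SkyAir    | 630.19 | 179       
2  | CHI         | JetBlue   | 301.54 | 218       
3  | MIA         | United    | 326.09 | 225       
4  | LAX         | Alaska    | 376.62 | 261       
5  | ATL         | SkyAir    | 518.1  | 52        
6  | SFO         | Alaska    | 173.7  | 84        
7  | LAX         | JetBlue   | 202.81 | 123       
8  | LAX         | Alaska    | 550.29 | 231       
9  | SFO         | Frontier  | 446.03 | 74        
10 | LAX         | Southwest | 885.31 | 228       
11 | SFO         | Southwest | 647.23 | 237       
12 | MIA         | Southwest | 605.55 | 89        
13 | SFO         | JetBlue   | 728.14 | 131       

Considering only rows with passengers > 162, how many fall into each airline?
SELECT airline, COUNT(*)
FROM flights
WHERE passengers > 162
GROUP BY airline

Note: WHERE filters rows before grouping.

Result:
  Alaska: 2
  JetBlue: 1
  SkyAir: 1
  Southwest: 2
  United: 1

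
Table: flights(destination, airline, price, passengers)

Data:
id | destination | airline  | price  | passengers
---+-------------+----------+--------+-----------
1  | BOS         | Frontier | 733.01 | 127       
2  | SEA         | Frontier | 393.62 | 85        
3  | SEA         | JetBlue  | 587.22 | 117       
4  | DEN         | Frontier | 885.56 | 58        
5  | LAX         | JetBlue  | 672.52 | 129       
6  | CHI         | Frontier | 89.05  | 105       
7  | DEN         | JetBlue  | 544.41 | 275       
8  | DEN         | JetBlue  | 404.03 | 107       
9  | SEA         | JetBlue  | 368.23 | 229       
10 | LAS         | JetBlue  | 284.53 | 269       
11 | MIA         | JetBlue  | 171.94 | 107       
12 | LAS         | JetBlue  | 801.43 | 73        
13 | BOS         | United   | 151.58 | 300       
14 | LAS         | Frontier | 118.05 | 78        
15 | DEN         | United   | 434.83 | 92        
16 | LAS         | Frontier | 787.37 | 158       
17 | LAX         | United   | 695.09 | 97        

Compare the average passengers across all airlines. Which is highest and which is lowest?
SELECT airline, AVG(passengers)
FROM flights
GROUP BY airline
ORDER BY AVG(passengers)

All groups:
  Frontier: 101.83
  United: 163.00
  JetBlue: 163.25

Highest: JetBlue (163.25)
Lowest: Frontier (101.83)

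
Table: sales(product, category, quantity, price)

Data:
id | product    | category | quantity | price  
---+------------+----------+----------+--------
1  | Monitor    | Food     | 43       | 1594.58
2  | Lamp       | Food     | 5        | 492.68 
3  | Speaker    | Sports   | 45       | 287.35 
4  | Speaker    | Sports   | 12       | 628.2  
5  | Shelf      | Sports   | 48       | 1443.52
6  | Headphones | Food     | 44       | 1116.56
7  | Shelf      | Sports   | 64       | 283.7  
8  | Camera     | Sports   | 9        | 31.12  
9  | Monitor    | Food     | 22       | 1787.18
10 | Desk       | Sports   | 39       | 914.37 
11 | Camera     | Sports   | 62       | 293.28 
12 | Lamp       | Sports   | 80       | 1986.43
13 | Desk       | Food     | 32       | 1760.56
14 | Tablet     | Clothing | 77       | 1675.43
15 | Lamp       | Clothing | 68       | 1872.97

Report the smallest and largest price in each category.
SELECT category, MIN(price), MAX(price)
FROM sales
GROUP BY category

Result:
  Clothing: min=1675.43, max=1872.97
  Food: min=492.68, max=1787.18
  Sports: min=31.12, max=1986.43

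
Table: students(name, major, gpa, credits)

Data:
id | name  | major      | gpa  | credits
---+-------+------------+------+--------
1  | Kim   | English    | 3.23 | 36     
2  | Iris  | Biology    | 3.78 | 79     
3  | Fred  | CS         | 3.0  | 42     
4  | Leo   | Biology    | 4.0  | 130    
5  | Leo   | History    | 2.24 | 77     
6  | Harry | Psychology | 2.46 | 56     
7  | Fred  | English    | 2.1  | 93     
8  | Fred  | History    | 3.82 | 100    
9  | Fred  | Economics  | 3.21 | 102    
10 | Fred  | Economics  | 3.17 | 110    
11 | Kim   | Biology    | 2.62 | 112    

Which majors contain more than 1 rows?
SELECT major, COUNT(*) as cnt
FROM students
GROUP BY major
HAVING COUNT(*) > 1

Result:
  Biology: 3
  Economics: 2
  English: 2
  History: 2

Note: HAVING filters groups after aggregation, WHERE filters rows before.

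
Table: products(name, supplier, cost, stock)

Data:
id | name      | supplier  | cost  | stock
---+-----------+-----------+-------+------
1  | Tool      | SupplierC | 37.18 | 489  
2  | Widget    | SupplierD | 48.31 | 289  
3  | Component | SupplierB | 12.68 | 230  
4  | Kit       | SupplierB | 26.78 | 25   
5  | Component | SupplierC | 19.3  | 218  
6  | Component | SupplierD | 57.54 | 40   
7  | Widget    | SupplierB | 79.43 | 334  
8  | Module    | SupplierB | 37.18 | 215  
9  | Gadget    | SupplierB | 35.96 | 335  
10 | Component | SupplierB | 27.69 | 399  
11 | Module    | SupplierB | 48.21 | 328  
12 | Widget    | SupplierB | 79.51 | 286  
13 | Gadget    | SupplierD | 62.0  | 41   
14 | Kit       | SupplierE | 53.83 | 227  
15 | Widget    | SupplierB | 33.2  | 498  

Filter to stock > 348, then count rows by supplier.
SELECT supplier, COUNT(*)
FROM products
WHERE stock > 348
GROUP BY supplier

Note: WHERE filters rows before grouping.

Result:
  SupplierB: 2
  SupplierC: 1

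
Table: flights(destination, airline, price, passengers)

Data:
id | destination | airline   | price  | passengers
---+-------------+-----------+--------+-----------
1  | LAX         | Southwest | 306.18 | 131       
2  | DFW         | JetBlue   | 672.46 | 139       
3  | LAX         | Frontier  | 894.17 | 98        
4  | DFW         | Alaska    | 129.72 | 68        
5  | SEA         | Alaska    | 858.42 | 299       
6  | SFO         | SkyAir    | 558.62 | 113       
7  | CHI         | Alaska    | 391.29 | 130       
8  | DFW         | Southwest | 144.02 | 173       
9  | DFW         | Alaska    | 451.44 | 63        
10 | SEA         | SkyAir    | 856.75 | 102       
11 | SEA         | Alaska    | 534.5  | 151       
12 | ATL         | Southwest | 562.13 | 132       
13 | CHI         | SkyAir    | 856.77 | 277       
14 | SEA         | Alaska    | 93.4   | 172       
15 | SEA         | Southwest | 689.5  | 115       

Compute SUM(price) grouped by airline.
SELECT airline, SUM(price) as result
FROM flights
GROUP BY airline

Result:
  Alaska: 2458.77
  Frontier: 894.17
  JetBlue: 672.46
  SkyAir: 2272.14
  Southwest: 1701.83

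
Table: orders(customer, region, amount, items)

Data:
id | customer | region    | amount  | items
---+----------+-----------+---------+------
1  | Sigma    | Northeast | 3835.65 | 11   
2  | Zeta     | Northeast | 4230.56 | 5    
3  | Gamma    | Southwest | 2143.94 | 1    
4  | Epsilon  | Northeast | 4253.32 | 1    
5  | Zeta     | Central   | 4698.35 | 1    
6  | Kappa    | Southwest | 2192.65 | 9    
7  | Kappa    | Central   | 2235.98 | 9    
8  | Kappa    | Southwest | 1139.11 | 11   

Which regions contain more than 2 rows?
SELECT region, COUNT(*) as cnt
FROM orders
GROUP BY region
HAVING COUNT(*) > 2

Result:
  Northeast: 3
  Southwest: 3

Note: HAVING filters groups after aggregation, WHERE filters rows before.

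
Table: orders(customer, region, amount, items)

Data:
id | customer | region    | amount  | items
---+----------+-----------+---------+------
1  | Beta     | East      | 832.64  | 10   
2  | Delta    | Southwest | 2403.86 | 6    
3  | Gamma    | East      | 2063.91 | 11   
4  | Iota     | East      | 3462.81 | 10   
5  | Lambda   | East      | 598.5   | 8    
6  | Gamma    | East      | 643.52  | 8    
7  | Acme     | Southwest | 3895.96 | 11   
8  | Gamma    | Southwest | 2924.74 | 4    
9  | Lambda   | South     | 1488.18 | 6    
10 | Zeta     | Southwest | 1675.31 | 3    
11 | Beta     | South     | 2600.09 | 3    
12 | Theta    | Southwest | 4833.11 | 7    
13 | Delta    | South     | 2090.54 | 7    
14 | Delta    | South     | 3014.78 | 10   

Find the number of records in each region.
SELECT region, COUNT(*) as count
FROM orders
GROUP BY region

Result:
  East: 5
  South: 4
  Southwest: 5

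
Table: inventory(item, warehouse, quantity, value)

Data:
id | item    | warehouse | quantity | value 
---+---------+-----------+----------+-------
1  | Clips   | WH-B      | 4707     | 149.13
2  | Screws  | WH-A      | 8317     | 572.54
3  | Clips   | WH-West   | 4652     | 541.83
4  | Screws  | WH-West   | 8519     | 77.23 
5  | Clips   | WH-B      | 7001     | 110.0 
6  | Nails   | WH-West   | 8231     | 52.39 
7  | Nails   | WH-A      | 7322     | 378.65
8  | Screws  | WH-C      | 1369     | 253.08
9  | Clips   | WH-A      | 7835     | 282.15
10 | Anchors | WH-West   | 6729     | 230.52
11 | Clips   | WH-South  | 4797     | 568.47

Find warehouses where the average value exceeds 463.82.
SELECT warehouse, AVG(value)
FROM inventory
GROUP BY warehouse
HAVING AVG(value) > 463.82

Result:
  WH-South: avg=568.47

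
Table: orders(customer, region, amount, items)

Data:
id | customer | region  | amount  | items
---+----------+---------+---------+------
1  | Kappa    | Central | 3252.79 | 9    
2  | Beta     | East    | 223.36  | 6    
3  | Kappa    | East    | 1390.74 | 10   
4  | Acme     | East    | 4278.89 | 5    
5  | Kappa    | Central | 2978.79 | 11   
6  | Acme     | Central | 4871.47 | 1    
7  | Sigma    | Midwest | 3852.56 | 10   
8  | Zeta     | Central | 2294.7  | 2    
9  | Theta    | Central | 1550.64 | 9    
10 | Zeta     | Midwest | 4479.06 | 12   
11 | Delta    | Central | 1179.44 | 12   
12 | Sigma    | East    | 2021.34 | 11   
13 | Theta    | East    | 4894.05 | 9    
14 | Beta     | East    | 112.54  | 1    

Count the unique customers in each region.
SELECT region, COUNT(DISTINCT customer)
FROM orders
GROUP BY region

Result:
  Central: 5 distinct
  East: 5 distinct
  Midwest: 2 distinct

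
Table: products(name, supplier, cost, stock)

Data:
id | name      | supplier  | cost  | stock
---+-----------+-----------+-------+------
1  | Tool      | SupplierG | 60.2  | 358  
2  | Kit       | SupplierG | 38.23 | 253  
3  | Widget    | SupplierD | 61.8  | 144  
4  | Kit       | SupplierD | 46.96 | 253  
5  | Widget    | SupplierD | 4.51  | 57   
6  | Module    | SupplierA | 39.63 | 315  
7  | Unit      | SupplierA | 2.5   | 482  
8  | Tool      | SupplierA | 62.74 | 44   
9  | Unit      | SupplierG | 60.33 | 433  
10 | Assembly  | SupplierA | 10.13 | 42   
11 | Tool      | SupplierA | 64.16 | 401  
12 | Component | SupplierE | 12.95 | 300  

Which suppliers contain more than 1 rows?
SELECT supplier, COUNT(*) as cnt
FROM products
GROUP BY supplier
HAVING COUNT(*) > 1

Result:
  SupplierA: 5
  SupplierD: 3
  SupplierG: 3

Note: HAVING filters groups after aggregation, WHERE filters rows before.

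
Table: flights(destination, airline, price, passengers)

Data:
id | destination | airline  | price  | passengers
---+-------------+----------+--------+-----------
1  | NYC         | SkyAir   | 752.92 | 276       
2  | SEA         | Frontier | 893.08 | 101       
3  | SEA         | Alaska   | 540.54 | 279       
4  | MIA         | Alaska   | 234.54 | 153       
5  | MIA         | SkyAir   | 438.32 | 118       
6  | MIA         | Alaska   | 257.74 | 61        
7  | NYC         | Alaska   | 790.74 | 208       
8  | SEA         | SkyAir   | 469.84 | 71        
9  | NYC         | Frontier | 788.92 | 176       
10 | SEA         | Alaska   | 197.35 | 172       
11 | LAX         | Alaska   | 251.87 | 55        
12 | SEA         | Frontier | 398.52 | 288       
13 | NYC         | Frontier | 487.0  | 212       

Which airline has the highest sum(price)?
SELECT airline, SUM(price) as val
FROM flights
GROUP BY airline
ORDER BY val DESC
LIMIT 1

Result: Frontier with sum(price) = 2567.52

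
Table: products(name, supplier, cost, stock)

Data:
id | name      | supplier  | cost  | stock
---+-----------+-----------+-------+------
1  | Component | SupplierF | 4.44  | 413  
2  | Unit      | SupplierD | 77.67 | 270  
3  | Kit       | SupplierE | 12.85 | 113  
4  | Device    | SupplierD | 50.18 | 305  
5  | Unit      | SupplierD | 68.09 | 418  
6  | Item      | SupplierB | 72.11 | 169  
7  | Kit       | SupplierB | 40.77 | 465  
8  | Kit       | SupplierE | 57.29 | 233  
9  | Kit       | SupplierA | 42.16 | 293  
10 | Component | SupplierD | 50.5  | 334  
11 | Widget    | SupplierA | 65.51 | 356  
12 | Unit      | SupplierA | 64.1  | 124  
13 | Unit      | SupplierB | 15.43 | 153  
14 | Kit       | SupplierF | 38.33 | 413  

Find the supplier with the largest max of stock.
SELECT supplier, MAX(stock) as val
FROM products
GROUP BY supplier
ORDER BY val DESC
LIMIT 1

Result: SupplierB with max(stock) = 465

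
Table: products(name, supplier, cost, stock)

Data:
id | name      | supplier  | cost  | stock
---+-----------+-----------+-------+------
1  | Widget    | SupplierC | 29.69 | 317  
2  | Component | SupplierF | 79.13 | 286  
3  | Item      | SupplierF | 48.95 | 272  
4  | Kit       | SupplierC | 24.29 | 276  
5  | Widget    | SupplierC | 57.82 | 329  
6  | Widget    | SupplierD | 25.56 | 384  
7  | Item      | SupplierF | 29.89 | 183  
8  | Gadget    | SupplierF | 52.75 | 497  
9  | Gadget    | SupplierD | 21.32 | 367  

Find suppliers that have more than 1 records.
SELECT supplier, COUNT(*) as cnt
FROM products
GROUP BY supplier
HAVING COUNT(*) > 1

Result:
  SupplierC: 3
  SupplierD: 2
  SupplierF: 4

Note: HAVING filters groups after aggregation, WHERE filters rows before.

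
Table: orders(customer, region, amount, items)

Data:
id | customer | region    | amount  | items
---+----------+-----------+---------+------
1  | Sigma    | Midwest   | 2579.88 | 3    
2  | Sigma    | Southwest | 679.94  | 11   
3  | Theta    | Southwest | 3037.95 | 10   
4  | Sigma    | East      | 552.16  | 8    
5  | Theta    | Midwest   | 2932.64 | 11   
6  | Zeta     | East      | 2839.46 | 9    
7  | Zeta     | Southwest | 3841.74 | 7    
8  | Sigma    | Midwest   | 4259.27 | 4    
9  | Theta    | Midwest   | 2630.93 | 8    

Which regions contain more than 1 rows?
SELECT region, COUNT(*) as cnt
FROM orders
GROUP BY region
HAVING COUNT(*) > 1

Result:
  East: 2
  Midwest: 4
  Southwest: 3

Note: HAVING filters groups after aggregation, WHERE filters rows before.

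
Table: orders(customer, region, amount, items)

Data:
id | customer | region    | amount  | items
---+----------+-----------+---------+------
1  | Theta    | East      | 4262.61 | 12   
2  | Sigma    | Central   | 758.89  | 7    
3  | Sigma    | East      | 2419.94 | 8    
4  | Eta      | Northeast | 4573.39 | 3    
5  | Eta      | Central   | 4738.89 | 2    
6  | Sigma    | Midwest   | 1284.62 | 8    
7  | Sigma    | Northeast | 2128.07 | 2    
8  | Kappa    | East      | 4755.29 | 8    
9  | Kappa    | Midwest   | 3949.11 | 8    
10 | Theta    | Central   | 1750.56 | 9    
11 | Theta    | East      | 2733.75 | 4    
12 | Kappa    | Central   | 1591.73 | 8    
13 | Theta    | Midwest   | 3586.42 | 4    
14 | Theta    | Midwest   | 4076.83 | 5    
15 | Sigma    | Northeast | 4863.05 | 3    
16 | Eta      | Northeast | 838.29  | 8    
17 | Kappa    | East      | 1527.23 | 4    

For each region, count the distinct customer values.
SELECT region, COUNT(DISTINCT customer)
FROM orders
GROUP BY region

Result:
  Central: 4 distinct
  East: 3 distinct
  Midwest: 3 distinct
  Northeast: 2 distinct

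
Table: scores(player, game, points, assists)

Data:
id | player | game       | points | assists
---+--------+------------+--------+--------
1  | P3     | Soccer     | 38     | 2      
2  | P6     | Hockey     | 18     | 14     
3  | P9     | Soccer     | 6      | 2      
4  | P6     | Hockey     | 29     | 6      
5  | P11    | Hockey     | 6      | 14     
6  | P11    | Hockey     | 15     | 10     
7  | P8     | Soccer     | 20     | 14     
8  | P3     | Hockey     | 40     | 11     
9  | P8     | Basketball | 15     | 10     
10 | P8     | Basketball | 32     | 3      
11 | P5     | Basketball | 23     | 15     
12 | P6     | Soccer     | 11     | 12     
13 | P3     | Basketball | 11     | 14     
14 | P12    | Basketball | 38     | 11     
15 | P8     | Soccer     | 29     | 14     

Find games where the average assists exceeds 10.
SELECT game, AVG(assists)
FROM scores
GROUP BY game
HAVING AVG(assists) > 10

Result:
  Basketball: avg=10.60
  Hockey: avg=11.00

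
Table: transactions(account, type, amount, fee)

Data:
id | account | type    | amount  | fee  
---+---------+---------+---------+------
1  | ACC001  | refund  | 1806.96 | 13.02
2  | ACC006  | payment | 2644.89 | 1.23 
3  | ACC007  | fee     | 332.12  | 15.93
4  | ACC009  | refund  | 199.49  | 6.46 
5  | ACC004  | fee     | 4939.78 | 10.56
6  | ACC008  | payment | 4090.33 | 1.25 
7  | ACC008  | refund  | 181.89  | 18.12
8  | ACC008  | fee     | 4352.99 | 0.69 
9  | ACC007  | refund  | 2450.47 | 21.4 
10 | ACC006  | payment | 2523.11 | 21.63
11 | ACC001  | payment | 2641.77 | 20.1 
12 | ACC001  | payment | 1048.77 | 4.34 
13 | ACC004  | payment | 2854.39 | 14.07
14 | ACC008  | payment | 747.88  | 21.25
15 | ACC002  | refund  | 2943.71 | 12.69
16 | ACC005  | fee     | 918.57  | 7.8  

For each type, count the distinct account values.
SELECT type, COUNT(DISTINCT account)
FROM transactions
GROUP BY type

Result:
  fee: 4 distinct
  payment: 4 distinct
  refund: 5 distinct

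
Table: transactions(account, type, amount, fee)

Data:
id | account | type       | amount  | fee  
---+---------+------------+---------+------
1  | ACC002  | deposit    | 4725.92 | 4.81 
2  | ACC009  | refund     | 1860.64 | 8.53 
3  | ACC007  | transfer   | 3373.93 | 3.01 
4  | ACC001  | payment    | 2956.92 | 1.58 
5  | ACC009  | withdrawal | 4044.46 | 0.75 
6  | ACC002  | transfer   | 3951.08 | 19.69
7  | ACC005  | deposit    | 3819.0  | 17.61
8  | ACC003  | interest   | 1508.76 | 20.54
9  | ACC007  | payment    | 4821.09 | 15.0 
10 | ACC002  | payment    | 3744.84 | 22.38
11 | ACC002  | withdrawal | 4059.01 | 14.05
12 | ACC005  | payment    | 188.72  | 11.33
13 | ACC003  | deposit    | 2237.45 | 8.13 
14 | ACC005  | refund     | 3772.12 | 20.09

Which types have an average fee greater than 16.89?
SELECT type, AVG(fee)
FROM transactions
GROUP BY type
HAVING AVG(fee) > 16.89

Result:
  interest: avg=20.54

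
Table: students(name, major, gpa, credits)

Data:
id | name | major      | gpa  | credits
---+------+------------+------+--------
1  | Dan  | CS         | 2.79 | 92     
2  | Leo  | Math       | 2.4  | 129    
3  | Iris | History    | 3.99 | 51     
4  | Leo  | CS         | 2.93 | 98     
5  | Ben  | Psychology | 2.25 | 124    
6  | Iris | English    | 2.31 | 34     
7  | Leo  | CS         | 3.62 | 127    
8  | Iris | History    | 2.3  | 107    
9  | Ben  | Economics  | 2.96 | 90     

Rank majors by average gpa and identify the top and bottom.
SELECT major, AVG(gpa)
FROM students
GROUP BY major
ORDER BY AVG(gpa)

All groups:
  Psychology: 2.25
  English: 2.31
  Math: 2.40
  Economics: 2.96
  CS: 3.11
  History: 3.15

Highest: History (3.15)
Lowest: Psychology (2.25)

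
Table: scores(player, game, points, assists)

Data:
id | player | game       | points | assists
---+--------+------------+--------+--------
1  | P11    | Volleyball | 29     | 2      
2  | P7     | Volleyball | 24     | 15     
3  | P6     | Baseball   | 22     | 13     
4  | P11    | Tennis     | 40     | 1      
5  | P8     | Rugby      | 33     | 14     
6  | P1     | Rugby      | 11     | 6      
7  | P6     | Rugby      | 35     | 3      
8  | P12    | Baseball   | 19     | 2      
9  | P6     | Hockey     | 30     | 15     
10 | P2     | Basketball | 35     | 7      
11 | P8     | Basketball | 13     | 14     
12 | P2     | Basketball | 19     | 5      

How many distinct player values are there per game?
SELECT game, COUNT(DISTINCT player)
FROM scores
GROUP BY game

Result:
  Baseball: 2 distinct
  Basketball: 2 distinct
  Hockey: 1 distinct
  Rugby: 3 distinct
  Tennis: 1 distinct
  Volleyball: 2 distinct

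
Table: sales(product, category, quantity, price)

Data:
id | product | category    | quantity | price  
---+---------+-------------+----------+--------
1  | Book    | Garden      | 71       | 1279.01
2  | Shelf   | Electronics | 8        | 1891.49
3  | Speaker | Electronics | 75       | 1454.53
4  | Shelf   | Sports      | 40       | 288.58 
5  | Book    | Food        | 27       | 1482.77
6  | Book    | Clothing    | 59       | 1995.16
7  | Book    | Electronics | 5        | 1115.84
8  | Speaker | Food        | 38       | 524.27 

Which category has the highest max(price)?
SELECT category, MAX(price) as val
FROM sales
GROUP BY category
ORDER BY val DESC
LIMIT 1

Result: Clothing with max(price) = 1995.16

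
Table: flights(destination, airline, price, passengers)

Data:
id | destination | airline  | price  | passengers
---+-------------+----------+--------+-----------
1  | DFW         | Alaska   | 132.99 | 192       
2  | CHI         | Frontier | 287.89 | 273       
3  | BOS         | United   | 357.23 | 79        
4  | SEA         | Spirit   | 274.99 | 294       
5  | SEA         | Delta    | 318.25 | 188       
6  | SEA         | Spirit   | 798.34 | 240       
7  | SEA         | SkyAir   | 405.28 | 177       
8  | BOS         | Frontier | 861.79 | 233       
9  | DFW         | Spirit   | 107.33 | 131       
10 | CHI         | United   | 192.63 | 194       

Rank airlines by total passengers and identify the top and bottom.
SELECT airline, SUM(passengers)
FROM flights
GROUP BY airline
ORDER BY SUM(passengers)

All groups:
  SkyAir: 177
  Delta: 188
  Alaska: 192
  United: 273
  Frontier: 506
  Spirit: 665

Highest: Spirit (665)
Lowest: SkyAir (177)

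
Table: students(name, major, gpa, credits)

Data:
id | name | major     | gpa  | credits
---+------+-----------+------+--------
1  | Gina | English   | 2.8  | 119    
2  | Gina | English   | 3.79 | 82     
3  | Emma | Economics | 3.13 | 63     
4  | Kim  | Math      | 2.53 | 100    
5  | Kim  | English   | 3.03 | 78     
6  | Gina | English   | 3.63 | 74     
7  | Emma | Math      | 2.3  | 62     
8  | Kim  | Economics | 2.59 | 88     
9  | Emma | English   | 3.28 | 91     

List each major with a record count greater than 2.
SELECT major, COUNT(*) as cnt
FROM students
GROUP BY major
HAVING COUNT(*) > 2

Result:
  English: 5

Note: HAVING filters groups after aggregation, WHERE filters rows before.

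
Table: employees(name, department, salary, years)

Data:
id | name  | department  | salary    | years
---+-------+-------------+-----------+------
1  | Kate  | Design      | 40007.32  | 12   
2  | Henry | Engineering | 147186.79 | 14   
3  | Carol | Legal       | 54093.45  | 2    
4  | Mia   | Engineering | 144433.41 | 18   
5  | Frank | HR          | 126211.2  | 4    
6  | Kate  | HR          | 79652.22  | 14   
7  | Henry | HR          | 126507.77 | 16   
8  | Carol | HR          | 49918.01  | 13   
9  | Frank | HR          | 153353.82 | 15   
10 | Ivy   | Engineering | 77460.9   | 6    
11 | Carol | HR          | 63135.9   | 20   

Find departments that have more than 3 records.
SELECT department, COUNT(*) as cnt
FROM employees
GROUP BY department
HAVING COUNT(*) > 3

Result:
  HR: 6

Note: HAVING filters groups after aggregation, WHERE filters rows before.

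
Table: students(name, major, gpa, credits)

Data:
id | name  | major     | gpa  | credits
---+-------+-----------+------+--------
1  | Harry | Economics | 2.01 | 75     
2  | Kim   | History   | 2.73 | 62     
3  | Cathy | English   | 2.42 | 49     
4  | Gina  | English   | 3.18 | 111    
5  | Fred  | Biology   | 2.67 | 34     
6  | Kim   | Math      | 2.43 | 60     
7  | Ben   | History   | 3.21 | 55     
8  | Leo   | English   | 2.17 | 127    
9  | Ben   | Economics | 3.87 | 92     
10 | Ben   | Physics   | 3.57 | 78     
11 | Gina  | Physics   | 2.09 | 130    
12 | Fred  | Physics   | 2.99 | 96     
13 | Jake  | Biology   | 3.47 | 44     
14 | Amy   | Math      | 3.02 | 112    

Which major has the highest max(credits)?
SELECT major, MAX(credits) as val
FROM students
GROUP BY major
ORDER BY val DESC
LIMIT 1

Result: Physics with max(credits) = 130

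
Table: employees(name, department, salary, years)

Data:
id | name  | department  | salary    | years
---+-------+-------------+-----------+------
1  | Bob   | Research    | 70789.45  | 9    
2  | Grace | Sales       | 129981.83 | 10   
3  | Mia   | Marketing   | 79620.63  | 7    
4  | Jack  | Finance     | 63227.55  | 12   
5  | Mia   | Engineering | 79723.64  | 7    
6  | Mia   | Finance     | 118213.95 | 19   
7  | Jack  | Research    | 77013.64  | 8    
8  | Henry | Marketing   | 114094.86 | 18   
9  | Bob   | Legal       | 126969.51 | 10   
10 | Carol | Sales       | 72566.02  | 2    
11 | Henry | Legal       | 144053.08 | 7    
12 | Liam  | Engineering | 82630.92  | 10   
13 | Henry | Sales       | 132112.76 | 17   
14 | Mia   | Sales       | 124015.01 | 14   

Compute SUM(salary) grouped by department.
SELECT department, SUM(salary) as result
FROM employees
GROUP BY department

Result:
  Engineering: 162354.56
  Finance: 181441.50
  Legal: 271022.59
  Marketing: 193715.49
  Research: 147803.09
  Sales: 458675.62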